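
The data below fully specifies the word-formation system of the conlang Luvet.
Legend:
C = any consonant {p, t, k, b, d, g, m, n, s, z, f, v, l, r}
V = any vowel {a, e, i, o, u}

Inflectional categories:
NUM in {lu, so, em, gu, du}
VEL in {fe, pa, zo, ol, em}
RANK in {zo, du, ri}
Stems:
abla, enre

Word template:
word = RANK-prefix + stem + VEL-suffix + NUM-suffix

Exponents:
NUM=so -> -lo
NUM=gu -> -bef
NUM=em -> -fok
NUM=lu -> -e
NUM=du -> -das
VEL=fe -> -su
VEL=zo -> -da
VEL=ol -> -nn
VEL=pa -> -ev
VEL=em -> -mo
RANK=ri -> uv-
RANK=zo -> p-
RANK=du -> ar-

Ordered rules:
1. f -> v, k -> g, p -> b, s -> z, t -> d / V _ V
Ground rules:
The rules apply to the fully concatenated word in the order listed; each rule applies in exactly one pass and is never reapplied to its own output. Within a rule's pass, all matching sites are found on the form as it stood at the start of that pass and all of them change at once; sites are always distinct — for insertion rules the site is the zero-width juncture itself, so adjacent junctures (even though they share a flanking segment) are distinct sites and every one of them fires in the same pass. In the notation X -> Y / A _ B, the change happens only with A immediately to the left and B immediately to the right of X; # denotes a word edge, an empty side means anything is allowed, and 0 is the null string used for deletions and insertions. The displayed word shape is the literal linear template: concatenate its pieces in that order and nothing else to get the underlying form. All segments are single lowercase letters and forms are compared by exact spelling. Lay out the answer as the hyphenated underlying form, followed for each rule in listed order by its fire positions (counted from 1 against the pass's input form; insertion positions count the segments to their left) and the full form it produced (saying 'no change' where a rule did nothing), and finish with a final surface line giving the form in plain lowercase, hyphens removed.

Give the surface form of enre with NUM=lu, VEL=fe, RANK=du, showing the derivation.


underlying: ar-enre-su-e
1. f -> v, k -> g, p -> b, s -> z, t -> d / V _ V: fires at position(s) 7: arenrezue
surface: arenrezue


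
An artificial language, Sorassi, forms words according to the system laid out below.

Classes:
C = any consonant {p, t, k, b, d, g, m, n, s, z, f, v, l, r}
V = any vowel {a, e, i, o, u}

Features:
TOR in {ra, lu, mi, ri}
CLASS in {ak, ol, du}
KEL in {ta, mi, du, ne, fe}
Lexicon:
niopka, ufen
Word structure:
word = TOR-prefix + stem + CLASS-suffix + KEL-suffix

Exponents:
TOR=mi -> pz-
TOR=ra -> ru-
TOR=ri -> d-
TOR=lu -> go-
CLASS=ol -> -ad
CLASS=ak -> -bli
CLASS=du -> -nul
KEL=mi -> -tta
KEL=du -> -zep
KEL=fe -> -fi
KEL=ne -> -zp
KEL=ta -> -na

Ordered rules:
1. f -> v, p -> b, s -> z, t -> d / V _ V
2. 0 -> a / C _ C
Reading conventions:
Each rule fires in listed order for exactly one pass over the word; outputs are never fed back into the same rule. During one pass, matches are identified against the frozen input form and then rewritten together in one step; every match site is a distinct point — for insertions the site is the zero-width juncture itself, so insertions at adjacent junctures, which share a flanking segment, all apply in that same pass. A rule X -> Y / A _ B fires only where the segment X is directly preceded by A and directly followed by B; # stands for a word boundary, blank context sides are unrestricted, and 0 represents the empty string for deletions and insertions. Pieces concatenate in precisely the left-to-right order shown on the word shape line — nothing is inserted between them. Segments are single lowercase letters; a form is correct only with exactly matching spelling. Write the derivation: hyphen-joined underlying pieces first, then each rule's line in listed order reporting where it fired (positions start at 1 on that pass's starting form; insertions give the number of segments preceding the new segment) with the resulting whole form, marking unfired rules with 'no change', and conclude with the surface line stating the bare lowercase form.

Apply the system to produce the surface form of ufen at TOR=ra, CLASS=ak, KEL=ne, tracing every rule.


underlying: ru-ufen-bli-zp
1. f -> v, p -> b, s -> z, t -> d / V _ V: fires at position(s) 4: ruuvenblizp
2. 0 -> a / C _ C: inserts after position(s) 6, 7, 10: ruuvenabalizap
surface: ruuvenabalizap


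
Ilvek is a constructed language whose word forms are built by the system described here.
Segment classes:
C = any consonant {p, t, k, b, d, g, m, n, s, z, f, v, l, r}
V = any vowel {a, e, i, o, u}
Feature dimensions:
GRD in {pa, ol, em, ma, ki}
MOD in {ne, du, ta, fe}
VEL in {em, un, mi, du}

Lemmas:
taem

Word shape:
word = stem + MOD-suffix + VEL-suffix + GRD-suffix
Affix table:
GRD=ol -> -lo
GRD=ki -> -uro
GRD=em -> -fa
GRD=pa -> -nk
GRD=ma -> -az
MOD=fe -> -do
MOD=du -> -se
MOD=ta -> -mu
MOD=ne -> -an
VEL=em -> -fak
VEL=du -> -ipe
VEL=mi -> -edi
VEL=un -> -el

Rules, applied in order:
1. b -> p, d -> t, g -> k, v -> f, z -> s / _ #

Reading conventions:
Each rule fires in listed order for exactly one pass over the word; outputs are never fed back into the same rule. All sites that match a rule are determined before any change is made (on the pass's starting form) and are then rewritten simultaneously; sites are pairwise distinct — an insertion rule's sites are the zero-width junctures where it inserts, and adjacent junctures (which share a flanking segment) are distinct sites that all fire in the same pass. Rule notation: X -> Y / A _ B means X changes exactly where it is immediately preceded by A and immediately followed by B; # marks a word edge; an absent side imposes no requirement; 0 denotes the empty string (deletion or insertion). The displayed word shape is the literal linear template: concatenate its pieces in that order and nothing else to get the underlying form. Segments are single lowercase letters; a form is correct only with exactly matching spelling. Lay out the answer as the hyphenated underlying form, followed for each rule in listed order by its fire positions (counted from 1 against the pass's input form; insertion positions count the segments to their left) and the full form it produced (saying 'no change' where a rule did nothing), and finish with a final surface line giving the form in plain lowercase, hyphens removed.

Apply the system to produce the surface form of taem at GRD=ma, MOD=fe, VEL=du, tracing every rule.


underlying: taem-do-ipe-az
1. b -> p, d -> t, g -> k, v -> f, z -> s / _ #: fires at position(s) 11: taemdoipeas
surface: taemdoipeas


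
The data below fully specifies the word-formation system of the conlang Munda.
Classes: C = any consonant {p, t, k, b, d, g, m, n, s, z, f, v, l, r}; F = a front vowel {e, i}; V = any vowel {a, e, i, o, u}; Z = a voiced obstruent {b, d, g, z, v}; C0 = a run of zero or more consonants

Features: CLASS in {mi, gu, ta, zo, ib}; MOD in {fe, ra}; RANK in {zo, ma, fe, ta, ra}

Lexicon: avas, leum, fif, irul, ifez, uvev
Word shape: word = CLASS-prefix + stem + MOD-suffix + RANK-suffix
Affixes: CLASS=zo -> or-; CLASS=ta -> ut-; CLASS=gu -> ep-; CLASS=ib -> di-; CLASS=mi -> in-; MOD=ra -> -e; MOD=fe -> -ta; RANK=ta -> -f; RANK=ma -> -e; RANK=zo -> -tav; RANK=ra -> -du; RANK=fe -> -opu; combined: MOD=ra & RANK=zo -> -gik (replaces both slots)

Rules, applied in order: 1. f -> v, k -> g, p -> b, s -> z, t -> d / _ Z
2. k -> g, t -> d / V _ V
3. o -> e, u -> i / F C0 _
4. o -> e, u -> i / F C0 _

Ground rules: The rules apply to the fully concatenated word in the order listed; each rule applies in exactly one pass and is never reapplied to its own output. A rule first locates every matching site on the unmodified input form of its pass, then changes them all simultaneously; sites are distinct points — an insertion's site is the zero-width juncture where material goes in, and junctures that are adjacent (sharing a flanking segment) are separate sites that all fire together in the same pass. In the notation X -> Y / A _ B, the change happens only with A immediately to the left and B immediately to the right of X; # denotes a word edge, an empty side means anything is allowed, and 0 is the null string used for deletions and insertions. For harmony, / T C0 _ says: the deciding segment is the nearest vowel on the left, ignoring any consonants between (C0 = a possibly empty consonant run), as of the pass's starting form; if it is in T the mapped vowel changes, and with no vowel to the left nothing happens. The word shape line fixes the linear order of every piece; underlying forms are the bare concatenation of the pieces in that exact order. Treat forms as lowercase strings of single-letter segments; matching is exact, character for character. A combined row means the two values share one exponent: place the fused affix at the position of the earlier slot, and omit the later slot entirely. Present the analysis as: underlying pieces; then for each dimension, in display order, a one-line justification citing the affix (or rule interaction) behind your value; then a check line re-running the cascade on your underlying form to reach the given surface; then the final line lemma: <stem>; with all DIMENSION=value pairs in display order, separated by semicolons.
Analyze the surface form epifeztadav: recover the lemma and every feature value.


underlying: ep-ifez-ta-tav
CLASS=gu - signalled by the affix ep-
MOD=fe - signalled by the affix -ta
RANK=zo - signalled by the affix -tav
check: epifeztatav -> epifeztatav -> epifeztadav -> epifeztadav -> epifeztadav
lemma: ifez; CLASS=gu; MOD=fe; RANK=zo


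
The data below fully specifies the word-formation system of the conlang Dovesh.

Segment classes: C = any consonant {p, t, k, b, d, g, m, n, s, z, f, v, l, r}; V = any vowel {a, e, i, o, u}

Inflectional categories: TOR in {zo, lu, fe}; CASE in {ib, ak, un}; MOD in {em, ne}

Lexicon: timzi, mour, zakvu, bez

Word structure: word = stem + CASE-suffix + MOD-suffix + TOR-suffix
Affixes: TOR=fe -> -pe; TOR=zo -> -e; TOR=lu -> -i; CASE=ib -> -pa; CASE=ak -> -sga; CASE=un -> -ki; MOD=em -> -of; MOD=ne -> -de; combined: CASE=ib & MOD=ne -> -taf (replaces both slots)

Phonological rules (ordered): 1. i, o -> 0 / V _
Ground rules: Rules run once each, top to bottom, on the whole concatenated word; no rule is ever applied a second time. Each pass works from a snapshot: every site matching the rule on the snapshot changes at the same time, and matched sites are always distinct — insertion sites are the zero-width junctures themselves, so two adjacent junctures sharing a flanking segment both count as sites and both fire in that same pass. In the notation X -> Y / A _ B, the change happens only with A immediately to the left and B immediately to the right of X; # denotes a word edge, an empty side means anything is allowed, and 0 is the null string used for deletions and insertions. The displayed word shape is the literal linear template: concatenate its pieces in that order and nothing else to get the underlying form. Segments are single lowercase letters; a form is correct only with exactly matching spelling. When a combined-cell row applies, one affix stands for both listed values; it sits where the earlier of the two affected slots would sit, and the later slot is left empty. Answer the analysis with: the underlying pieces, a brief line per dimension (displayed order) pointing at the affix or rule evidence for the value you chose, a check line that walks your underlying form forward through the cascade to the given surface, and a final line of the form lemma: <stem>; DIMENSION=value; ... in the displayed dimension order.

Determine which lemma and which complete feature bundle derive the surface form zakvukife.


underlying: zakvu-ki-of-e
TOR=zo - signalled by the affix -e
CASE=un - signalled by the affix -ki
MOD=em - signalled by the affix -of
check: zakvukiofe -> zakvukife
lemma: zakvu; TOR=zo; CASE=un; MOD=em


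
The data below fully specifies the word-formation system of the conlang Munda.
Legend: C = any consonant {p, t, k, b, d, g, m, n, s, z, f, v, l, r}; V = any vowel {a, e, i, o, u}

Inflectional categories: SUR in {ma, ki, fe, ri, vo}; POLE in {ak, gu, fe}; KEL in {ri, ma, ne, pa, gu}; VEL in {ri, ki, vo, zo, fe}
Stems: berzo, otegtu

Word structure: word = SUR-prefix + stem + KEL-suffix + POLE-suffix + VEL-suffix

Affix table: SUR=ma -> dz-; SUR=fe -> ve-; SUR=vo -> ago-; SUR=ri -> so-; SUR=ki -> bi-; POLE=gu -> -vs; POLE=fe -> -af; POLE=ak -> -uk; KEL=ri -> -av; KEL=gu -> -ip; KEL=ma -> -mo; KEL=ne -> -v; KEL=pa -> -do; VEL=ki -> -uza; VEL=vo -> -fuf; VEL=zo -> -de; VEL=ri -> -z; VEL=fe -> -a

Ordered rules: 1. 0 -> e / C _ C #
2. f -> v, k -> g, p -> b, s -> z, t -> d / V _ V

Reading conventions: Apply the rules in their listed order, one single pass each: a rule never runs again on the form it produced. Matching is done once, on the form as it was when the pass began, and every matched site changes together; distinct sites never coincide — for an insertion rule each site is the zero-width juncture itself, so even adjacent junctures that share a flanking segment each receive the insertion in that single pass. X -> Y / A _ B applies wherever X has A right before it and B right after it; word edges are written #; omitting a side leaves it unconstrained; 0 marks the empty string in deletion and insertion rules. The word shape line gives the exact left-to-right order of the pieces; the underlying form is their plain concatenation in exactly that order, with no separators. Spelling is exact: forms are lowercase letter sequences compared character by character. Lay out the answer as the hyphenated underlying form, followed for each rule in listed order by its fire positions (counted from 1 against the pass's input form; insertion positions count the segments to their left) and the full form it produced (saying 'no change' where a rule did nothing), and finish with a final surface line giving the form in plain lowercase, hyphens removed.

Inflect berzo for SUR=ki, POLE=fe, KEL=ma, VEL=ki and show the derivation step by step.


underlying: bi-berzo-mo-af-uza
1. 0 -> e / C _ C #: no change
2. f -> v, k -> g, p -> b, s -> z, t -> d / V _ V: fires at position(s) 11: biberzomoavuza
surface: biberzomoavuza


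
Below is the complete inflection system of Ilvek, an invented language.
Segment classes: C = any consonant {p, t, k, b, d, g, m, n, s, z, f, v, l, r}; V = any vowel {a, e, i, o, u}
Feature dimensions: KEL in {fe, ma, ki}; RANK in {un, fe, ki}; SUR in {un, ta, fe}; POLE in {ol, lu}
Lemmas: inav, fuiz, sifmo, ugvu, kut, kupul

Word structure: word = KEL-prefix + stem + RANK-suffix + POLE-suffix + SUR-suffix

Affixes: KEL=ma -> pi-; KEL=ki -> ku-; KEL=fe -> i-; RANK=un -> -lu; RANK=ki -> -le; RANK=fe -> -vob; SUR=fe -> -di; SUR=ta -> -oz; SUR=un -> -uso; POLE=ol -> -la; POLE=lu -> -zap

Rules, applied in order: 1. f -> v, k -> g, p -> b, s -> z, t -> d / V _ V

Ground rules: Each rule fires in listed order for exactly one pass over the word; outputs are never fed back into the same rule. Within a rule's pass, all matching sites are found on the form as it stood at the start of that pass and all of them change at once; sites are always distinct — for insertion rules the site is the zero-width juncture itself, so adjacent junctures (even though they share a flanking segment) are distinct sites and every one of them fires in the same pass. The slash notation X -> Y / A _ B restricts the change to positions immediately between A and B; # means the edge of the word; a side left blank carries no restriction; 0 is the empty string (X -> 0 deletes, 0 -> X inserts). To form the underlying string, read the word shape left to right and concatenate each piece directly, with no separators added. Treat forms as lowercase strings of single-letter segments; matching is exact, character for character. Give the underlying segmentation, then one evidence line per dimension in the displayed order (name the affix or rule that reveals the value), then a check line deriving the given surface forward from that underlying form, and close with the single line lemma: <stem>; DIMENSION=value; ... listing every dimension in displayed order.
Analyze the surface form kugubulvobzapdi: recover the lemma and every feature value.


underlying: ku-kupul-vob-zap-di
KEL=ki - signalled by the affix ku-
RANK=fe - signalled by the affix -vob
SUR=fe - signalled by the affix -di
POLE=lu - signalled by the affix -zap
check: kukupulvobzapdi -> kugubulvobzapdi
lemma: kupul; KEL=ki; RANK=fe; SUR=fe; POLE=lu


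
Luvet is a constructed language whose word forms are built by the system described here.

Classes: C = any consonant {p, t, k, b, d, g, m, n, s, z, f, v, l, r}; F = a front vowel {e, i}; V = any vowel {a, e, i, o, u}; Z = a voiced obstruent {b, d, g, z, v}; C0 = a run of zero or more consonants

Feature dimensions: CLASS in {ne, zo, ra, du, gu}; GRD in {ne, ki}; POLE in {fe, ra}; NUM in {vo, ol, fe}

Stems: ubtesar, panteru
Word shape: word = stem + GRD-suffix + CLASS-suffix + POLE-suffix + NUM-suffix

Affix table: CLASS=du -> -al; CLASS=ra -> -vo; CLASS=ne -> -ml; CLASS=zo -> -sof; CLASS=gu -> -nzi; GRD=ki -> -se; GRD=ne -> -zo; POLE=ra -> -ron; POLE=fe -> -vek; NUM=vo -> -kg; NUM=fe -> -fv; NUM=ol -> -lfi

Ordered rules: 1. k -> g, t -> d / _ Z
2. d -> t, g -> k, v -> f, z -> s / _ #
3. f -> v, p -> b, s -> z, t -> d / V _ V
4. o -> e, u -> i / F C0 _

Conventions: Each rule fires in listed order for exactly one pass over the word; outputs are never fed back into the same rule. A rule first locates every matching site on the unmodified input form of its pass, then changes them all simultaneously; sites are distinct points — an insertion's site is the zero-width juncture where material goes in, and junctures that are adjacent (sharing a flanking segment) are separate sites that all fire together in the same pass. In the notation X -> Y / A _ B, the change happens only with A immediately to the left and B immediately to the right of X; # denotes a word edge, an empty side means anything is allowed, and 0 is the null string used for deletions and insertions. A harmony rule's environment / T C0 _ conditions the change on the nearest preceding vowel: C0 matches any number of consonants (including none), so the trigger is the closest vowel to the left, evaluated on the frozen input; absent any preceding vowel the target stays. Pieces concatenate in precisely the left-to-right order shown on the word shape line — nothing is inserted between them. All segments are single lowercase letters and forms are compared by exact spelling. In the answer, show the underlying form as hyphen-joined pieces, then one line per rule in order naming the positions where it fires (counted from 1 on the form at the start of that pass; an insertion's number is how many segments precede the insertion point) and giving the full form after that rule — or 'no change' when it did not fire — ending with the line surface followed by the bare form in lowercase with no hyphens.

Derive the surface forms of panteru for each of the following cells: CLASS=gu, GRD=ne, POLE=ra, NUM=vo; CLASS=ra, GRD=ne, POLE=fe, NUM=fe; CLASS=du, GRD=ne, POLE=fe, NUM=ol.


cell CLASS=gu, GRD=ne, POLE=ra, NUM=vo:
underlying: panteru-zo-nzi-ron-kg
1. k -> g, t -> d / _ Z: fires at position(s) 16: panteruzonzirongg
2. d -> t, g -> k, v -> f, z -> s / _ #: fires at position(s) 17: panteruzonzirongk
3. f -> v, p -> b, s -> z, t -> d / V _ V: no change
4. o -> e, u -> i / F C0 _: fires at position(s) 7, 14: panterizonzirengk
surface: panterizonzirengk

cell CLASS=ra, GRD=ne, POLE=fe, NUM=fe:
underlying: panteru-zo-vo-vek-fv
1. k -> g, t -> d / _ Z: no change
2. d -> t, g -> k, v -> f, z -> s / _ #: fires at position(s) 16: panteruzovovekff
3. f -> v, p -> b, s -> z, t -> d / V _ V: no change
4. o -> e, u -> i / F C0 _: fires at position(s) 7: panterizovovekff
surface: panterizovovekff

cell CLASS=du, GRD=ne, POLE=fe, NUM=ol:
underlying: panteru-zo-al-vek-lfi
1. k -> g, t -> d / _ Z: no change
2. d -> t, g -> k, v -> f, z -> s / _ #: no change
3. f -> v, p -> b, s -> z, t -> d / V _ V: no change
4. o -> e, u -> i / F C0 _: fires at position(s) 7: panterizoalveklfi
surface: panterizoalveklfi


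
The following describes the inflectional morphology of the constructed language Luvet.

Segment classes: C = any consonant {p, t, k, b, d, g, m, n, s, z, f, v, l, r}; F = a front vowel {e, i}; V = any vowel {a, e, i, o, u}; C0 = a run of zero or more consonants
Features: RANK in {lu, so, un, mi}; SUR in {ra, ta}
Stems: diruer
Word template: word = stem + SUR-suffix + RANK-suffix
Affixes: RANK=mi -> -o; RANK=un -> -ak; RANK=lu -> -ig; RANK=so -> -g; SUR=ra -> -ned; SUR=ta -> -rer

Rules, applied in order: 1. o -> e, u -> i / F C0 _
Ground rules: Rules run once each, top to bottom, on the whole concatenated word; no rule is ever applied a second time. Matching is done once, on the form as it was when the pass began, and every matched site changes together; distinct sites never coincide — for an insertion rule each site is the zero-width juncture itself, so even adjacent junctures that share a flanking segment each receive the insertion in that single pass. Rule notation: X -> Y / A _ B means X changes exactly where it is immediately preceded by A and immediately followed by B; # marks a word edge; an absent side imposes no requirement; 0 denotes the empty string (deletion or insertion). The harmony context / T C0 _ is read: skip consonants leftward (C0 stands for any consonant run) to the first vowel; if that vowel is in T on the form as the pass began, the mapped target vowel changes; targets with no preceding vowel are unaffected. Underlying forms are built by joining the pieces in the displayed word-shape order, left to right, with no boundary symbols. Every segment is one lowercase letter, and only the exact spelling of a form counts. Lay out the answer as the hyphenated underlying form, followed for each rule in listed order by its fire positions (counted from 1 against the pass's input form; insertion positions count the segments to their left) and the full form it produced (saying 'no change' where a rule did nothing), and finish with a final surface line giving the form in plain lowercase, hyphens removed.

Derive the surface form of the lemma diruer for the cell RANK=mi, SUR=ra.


underlying: diruer-ned-o
1. o -> e, u -> i / F C0 _: fires at position(s) 4, 10: diriernede
surface: diriernede


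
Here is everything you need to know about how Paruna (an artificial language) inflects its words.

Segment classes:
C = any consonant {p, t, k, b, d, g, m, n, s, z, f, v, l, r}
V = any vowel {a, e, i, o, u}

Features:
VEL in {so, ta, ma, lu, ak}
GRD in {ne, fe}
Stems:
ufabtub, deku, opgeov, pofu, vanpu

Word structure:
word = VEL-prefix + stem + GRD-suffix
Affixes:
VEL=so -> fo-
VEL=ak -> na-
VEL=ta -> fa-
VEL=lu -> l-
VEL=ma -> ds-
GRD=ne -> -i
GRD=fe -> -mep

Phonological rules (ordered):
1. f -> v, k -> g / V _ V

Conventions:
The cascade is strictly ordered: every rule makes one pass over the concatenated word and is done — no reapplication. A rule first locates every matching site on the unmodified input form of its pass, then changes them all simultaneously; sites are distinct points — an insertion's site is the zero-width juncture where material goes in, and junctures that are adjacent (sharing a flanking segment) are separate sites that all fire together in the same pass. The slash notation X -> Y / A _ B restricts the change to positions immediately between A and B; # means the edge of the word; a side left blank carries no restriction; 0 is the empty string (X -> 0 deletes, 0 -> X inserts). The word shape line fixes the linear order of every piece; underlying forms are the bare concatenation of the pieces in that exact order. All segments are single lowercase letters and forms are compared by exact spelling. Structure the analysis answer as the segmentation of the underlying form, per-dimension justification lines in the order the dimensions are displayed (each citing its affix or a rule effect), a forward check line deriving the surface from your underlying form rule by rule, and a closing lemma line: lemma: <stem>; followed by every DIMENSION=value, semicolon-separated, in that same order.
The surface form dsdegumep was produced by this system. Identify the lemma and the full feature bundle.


underlying: ds-deku-mep
VEL=ma - signalled by the affix ds-
GRD=fe - signalled by the affix -mep
check: dsdekumep -> dsdegumep
lemma: deku; VEL=ma; GRD=fe


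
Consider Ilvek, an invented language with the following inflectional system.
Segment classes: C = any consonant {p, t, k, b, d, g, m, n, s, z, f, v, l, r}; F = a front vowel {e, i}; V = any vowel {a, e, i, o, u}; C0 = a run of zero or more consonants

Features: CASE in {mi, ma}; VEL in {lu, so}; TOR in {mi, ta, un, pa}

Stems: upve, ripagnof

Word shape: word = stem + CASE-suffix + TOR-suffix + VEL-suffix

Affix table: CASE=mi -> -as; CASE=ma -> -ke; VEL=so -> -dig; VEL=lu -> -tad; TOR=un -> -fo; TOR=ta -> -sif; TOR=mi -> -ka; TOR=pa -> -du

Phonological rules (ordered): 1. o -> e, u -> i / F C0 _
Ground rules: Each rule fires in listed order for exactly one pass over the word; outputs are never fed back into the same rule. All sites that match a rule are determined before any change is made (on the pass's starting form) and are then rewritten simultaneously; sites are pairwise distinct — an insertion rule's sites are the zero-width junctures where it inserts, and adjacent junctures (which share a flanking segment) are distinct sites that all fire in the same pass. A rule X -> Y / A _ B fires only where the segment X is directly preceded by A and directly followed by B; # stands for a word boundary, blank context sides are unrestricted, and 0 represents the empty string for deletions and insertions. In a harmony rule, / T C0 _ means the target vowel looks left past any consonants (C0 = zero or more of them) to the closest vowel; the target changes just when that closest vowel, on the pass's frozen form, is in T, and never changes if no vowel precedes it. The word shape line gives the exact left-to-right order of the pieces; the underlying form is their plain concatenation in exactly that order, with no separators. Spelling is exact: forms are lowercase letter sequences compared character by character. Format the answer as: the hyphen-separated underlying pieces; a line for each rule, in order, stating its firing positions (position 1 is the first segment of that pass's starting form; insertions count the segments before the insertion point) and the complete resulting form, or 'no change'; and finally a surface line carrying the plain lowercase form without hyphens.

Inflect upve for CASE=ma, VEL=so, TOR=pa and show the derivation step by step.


underlying: upve-ke-du-dig
1. o -> e, u -> i / F C0 _: fires at position(s) 8: upvekedidig
surface: upvekedidig


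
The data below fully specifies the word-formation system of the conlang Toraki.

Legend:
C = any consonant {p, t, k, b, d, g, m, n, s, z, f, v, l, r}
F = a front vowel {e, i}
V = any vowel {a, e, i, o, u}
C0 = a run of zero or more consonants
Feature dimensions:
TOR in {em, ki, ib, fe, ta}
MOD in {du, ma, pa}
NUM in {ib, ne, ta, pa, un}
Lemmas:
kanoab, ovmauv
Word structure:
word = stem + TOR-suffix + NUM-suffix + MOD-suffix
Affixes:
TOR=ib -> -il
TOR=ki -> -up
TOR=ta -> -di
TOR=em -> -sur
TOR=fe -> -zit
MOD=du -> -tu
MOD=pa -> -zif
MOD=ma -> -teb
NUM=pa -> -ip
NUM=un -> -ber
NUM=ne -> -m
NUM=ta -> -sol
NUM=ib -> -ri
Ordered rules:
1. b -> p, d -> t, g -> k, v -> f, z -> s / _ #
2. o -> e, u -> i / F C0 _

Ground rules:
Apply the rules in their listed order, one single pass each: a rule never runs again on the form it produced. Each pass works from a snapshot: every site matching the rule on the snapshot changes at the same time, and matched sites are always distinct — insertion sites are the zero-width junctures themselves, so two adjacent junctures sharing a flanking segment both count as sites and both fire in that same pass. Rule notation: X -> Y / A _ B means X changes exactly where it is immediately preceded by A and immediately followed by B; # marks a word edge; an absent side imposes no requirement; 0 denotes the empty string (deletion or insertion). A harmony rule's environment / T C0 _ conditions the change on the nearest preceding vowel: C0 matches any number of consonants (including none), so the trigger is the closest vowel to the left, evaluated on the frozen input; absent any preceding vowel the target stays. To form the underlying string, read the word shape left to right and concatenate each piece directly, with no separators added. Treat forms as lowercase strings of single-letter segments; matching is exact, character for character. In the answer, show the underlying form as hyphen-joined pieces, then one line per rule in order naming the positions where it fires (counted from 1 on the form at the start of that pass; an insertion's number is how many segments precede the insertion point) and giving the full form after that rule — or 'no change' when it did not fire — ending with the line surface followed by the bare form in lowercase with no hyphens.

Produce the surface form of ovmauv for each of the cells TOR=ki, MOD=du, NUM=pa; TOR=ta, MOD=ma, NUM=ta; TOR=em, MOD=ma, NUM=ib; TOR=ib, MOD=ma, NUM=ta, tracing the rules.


cell TOR=ki, MOD=du, NUM=pa:
underlying: ovmauv-up-ip-tu
1. b -> p, d -> t, g -> k, v -> f, z -> s / _ #: no change
2. o -> e, u -> i / F C0 _: fires at position(s) 12: ovmauvupipti
surface: ovmauvupipti

cell TOR=ta, MOD=ma, NUM=ta:
underlying: ovmauv-di-sol-teb
1. b -> p, d -> t, g -> k, v -> f, z -> s / _ #: fires at position(s) 14: ovmauvdisoltep
2. o -> e, u -> i / F C0 _: fires at position(s) 10: ovmauvdiseltep
surface: ovmauvdiseltep

cell TOR=em, MOD=ma, NUM=ib:
underlying: ovmauv-sur-ri-teb
1. b -> p, d -> t, g -> k, v -> f, z -> s / _ #: fires at position(s) 14: ovmauvsurritep
2. o -> e, u -> i / F C0 _: no change
surface: ovmauvsurritep

cell TOR=ib, MOD=ma, NUM=ta:
underlying: ovmauv-il-sol-teb
1. b -> p, d -> t, g -> k, v -> f, z -> s / _ #: fires at position(s) 14: ovmauvilsoltep
2. o -> e, u -> i / F C0 _: fires at position(s) 10: ovmauvilseltep
surface: ovmauvilseltep


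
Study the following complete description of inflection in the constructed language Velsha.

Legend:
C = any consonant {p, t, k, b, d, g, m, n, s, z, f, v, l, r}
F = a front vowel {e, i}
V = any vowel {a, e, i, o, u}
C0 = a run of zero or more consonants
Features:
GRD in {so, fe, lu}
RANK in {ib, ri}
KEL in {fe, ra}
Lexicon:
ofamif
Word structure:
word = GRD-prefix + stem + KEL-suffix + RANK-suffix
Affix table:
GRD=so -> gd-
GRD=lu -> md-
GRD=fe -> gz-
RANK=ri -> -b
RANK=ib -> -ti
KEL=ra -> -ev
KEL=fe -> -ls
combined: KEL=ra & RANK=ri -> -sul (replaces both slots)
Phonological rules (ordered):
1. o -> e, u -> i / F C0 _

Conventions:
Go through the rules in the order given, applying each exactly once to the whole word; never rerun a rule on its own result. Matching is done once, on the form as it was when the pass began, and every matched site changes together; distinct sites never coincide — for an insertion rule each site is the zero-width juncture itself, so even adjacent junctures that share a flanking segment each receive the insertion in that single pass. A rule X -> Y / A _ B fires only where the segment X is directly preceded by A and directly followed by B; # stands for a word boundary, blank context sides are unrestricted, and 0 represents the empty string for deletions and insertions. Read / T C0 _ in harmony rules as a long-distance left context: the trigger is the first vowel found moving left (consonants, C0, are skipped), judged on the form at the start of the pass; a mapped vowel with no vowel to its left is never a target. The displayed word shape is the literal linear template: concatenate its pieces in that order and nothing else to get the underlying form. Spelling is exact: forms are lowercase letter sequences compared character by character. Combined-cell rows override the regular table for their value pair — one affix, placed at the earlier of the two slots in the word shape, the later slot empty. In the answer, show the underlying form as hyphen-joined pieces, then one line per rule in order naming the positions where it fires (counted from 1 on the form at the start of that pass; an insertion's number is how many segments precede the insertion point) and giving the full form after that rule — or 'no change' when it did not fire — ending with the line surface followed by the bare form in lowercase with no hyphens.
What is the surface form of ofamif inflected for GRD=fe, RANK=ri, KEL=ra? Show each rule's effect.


underlying: gz-ofamif-sul
1. o -> e, u -> i / F C0 _: fires at position(s) 10: gzofamifsil
surface: gzofamifsil


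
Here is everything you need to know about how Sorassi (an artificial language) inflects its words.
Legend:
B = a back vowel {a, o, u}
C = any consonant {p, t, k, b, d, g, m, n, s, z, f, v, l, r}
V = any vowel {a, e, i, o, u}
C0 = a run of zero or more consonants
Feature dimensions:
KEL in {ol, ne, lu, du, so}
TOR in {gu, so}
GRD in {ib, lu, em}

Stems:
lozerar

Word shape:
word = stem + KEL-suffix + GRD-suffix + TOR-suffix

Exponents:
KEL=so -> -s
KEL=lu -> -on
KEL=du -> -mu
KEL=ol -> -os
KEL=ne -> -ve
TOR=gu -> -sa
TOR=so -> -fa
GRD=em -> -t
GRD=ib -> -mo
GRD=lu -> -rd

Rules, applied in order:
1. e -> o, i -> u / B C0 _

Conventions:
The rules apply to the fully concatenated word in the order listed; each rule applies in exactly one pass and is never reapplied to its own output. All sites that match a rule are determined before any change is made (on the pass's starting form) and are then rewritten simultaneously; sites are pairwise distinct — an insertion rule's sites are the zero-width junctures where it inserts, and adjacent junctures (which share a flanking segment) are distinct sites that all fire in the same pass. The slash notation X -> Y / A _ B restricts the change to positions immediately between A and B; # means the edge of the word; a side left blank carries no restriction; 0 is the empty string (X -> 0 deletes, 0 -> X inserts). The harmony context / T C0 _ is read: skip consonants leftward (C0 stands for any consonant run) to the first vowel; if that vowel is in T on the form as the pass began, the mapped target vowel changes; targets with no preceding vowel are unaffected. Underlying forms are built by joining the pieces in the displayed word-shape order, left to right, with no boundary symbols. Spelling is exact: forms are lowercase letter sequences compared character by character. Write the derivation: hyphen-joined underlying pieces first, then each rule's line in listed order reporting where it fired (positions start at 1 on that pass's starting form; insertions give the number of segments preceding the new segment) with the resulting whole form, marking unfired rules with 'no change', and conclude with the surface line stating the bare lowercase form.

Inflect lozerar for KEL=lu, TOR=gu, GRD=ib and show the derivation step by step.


underlying: lozerar-on-mo-sa
1. e -> o, i -> u / B C0 _: fires at position(s) 4: lozoraronmosa
surface: lozoraronmosa


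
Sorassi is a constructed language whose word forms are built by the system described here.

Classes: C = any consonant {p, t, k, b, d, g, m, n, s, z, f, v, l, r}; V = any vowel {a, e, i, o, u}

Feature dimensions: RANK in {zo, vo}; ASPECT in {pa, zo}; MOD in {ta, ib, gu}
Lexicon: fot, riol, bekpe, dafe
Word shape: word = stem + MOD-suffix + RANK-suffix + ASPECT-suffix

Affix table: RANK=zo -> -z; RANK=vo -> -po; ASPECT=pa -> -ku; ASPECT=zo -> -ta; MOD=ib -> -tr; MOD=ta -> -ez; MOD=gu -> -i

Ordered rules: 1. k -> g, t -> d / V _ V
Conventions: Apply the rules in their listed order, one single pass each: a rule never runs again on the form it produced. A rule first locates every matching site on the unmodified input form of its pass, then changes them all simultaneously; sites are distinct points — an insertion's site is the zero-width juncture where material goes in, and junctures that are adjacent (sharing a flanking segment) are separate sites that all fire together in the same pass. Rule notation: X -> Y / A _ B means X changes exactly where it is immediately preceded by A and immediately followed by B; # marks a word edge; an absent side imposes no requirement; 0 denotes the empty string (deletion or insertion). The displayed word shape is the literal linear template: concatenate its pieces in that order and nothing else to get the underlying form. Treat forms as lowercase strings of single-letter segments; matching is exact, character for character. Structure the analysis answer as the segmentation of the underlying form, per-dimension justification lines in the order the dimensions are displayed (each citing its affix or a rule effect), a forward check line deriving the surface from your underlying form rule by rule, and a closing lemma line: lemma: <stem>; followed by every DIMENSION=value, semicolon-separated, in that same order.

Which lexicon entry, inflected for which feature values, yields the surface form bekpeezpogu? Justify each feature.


underlying: bekpe-ez-po-ku
RANK=vo - signalled by the affix -po
ASPECT=pa - signalled by the affix -ku
MOD=ta - signalled by the affix -ez
check: bekpeezpoku -> bekpeezpogu
lemma: bekpe; RANK=vo; ASPECT=pa; MOD=ta


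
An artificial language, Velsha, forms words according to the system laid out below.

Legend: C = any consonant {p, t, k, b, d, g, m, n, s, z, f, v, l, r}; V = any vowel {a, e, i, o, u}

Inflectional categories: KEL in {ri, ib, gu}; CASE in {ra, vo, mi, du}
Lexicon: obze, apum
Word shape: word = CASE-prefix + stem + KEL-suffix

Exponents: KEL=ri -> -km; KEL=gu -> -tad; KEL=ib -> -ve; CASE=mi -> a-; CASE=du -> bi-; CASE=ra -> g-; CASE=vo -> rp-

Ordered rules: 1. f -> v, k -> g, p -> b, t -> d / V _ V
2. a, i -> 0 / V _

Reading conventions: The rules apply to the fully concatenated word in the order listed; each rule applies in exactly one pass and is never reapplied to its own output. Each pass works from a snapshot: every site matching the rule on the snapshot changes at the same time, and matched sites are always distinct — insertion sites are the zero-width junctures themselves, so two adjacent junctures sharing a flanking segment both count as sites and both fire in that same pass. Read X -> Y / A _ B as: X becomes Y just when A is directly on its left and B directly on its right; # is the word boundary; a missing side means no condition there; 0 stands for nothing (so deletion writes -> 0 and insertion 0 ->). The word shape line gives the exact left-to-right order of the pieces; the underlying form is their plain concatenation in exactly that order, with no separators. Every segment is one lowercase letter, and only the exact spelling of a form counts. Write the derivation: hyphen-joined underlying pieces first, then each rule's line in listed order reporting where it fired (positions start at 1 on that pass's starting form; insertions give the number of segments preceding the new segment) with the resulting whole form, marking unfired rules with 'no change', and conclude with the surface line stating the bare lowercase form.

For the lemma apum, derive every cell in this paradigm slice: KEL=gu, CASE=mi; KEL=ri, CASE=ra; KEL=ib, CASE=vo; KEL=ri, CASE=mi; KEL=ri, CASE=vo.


cell KEL=gu, CASE=mi:
underlying: a-apum-tad
1. f -> v, k -> g, p -> b, t -> d / V _ V: fires at position(s) 3: aabumtad
2. a, i -> 0 / V _: fires at position(s) 2: abumtad
surface: abumtad

cell KEL=ri, CASE=ra:
underlying: g-apum-km
1. f -> v, k -> g, p -> b, t -> d / V _ V: fires at position(s) 3: gabumkm
2. a, i -> 0 / V _: no change
surface: gabumkm

cell KEL=ib, CASE=vo:
underlying: rp-apum-ve
1. f -> v, k -> g, p -> b, t -> d / V _ V: fires at position(s) 4: rpabumve
2. a, i -> 0 / V _: no change
surface: rpabumve

cell KEL=ri, CASE=mi:
underlying: a-apum-km
1. f -> v, k -> g, p -> b, t -> d / V _ V: fires at position(s) 3: aabumkm
2. a, i -> 0 / V _: fires at position(s) 2: abumkm
surface: abumkm

cell KEL=ri, CASE=vo:
underlying: rp-apum-km
1. f -> v, k -> g, p -> b, t -> d / V _ V: fires at position(s) 4: rpabumkm
2. a, i -> 0 / V _: no change
surface: rpabumkm


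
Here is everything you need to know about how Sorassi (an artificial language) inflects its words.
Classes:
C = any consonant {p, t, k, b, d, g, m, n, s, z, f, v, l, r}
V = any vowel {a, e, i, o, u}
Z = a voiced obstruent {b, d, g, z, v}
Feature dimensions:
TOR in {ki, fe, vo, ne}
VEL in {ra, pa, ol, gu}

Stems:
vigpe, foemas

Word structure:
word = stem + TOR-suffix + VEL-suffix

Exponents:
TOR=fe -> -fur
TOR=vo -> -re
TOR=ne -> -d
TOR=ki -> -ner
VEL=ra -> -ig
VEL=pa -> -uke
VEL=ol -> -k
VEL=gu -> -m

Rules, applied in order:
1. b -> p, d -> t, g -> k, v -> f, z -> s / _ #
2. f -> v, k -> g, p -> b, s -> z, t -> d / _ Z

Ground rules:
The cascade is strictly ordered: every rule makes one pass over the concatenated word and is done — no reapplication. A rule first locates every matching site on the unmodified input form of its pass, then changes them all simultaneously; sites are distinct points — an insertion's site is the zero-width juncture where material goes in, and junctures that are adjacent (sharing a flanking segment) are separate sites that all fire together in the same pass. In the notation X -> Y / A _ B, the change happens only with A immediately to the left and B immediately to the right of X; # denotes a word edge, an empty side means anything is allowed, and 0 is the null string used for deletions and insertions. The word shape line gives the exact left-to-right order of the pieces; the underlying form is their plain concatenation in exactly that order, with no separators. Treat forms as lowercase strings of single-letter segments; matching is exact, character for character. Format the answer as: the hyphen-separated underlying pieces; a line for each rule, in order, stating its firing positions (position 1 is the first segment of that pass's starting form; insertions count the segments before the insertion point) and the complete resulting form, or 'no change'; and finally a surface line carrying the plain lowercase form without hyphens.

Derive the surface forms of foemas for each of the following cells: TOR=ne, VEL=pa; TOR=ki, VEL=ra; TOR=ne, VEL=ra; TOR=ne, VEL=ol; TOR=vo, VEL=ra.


cell TOR=ne, VEL=pa:
underlying: foemas-d-uke
1. b -> p, d -> t, g -> k, v -> f, z -> s / _ #: no change
2. f -> v, k -> g, p -> b, s -> z, t -> d / _ Z: fires at position(s) 6: foemazduke
surface: foemazduke

cell TOR=ki, VEL=ra:
underlying: foemas-ner-ig
1. b -> p, d -> t, g -> k, v -> f, z -> s / _ #: fires at position(s) 11: foemasnerik
2. f -> v, k -> g, p -> b, s -> z, t -> d / _ Z: no change
surface: foemasnerik

cell TOR=ne, VEL=ra:
underlying: foemas-d-ig
1. b -> p, d -> t, g -> k, v -> f, z -> s / _ #: fires at position(s) 9: foemasdik
2. f -> v, k -> g, p -> b, s -> z, t -> d / _ Z: fires at position(s) 6: foemazdik
surface: foemazdik

cell TOR=ne, VEL=ol:
underlying: foemas-d-k
1. b -> p, d -> t, g -> k, v -> f, z -> s / _ #: no change
2. f -> v, k -> g, p -> b, s -> z, t -> d / _ Z: fires at position(s) 6: foemazdk
surface: foemazdk

cell TOR=vo, VEL=ra:
underlying: foemas-re-ig
1. b -> p, d -> t, g -> k, v -> f, z -> s / _ #: fires at position(s) 10: foemasreik
2. f -> v, k -> g, p -> b, s -> z, t -> d / _ Z: no change
surface: foemasreik
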